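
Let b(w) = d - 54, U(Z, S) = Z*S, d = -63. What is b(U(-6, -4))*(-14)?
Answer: 1638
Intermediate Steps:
U(Z, S) = S*Z
b(w) = -117 (b(w) = -63 - 54 = -117)
b(U(-6, -4))*(-14) = -117*(-14) = 1638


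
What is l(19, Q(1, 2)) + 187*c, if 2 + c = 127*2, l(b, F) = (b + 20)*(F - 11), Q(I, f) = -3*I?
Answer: 46578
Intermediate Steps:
l(b, F) = (-11 + F)*(20 + b) (l(b, F) = (20 + b)*(-11 + F) = (-11 + F)*(20 + b))
c = 252 (c = -2 + 127*2 = -2 + 254 = 252)
l(19, Q(1, 2)) + 187*c = (-220 - 11*19 + 20*(-3*1) - 3*1*19) + 187*252 = (-220 - 209 + 20*(-3) - 3*19) + 47124 = (-220 - 209 - 60 - 57) + 47124 = -546 + 47124 = 46578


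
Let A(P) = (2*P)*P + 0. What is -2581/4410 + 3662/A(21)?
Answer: 107/30 ≈ 3.5667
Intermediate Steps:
A(P) = 2*P² (A(P) = 2*P² + 0 = 2*P²)
-2581/4410 + 3662/A(21) = -2581/4410 + 3662/((2*21²)) = -2581*1/4410 + 3662/((2*441)) = -2581/4410 + 3662/882 = -2581/4410 + 3662*(1/882) = -2581/4410 + 1831/441 = 107/30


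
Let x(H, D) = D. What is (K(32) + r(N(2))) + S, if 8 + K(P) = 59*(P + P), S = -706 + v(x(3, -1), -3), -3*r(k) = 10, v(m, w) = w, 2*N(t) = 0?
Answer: 9167/3 ≈ 3055.7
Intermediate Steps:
N(t) = 0 (N(t) = (1/2)*0 = 0)
r(k) = -10/3 (r(k) = -1/3*10 = -10/3)
S = -709 (S = -706 - 3 = -709)
K(P) = -8 + 118*P (K(P) = -8 + 59*(P + P) = -8 + 59*(2*P) = -8 + 118*P)
(K(32) + r(N(2))) + S = ((-8 + 118*32) - 10/3) - 709 = ((-8 + 3776) - 10/3) - 709 = (3768 - 10/3) - 709 = 11294/3 - 709 = 9167/3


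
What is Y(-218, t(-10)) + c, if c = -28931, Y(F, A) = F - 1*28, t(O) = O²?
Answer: -29177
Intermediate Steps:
Y(F, A) = -28 + F (Y(F, A) = F - 28 = -28 + F)
Y(-218, t(-10)) + c = (-28 - 218) - 28931 = -246 - 28931 = -29177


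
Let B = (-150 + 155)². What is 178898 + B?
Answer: 178923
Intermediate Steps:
B = 25 (B = 5² = 25)
178898 + B = 178898 + 25 = 178923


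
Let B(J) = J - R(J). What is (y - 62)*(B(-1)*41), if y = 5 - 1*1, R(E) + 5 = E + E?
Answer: -14268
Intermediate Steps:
R(E) = -5 + 2*E (R(E) = -5 + (E + E) = -5 + 2*E)
B(J) = 5 - J (B(J) = J - (-5 + 2*J) = J + (5 - 2*J) = 5 - J)
y = 4 (y = 5 - 1 = 4)
(y - 62)*(B(-1)*41) = (4 - 62)*((5 - 1*(-1))*41) = -58*(5 + 1)*41 = -348*41 = -58*246 = -14268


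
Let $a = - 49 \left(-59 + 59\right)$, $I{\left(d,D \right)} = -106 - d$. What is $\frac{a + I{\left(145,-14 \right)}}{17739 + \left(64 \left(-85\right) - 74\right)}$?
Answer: $- \frac{251}{12225} \approx -0.020532$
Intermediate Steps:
$a = 0$ ($a = \left(-49\right) 0 = 0$)
$\frac{a + I{\left(145,-14 \right)}}{17739 + \left(64 \left(-85\right) - 74\right)} = \frac{0 - 251}{17739 + \left(64 \left(-85\right) - 74\right)} = \frac{0 - 251}{17739 - 5514} = - \frac{251}{12225}$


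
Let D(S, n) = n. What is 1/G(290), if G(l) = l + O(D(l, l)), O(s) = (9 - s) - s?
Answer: -1/281 ≈ -0.0035587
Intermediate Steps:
O(s) = 9 - 2*s
G(l) = 9 - l (G(l) = l + (9 - 2*l) = 9 - l)
1/G(290) = 1/(9 - 1*290) = 1/(9 - 290) = 1/(-281) = -1/281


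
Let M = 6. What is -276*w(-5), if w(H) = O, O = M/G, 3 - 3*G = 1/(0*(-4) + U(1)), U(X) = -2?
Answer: -9936/7 ≈ -1419.4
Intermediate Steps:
G = 7/6 (G = 1 - 1/(3*(0*(-4) - 2)) = 1 - 1/(3*(0 - 2)) = 1 - ⅓/(-2) = 1 - ⅓*(-½) = 1 + ⅙ = 7/6 ≈ 1.1667)
O = 36/7 (O = 6/(7/6) = 6*(6/7) = 36/7 ≈ 5.1429)
w(H) = 36/7
-276*w(-5) = -276*36/7 = -9936/7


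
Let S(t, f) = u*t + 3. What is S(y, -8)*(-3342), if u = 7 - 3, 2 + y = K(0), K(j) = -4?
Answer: 70182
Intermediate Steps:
y = -6 (y = -2 - 4 = -6)
u = 4
S(t, f) = 3 + 4*t (S(t, f) = 4*t + 3 = 3 + 4*t)
S(y, -8)*(-3342) = (3 + 4*(-6))*(-3342) = (3 - 24)*(-3342) = -21*(-3342) = 70182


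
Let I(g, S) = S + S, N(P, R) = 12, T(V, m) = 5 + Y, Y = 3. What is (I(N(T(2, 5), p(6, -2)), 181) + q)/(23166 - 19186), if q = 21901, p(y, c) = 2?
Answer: 22263/3980 ≈ 5.5937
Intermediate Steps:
T(V, m) = 8 (T(V, m) = 5 + 3 = 8)
I(g, S) = 2*S
(I(N(T(2, 5), p(6, -2)), 181) + q)/(23166 - 19186) = (2*181 + 21901)/(23166 - 19186) = (362 + 21901)/3980 = 22263*(1/3980) = 22263/3980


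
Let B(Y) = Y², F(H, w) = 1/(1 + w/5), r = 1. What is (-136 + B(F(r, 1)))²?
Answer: 23726641/1296 ≈ 18308.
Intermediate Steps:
F(H, w) = 1/(1 + w/5) (F(H, w) = 1/(1 + w*(⅕)) = 1/(1 + w/5))
(-136 + B(F(r, 1)))² = (-136 + (5/(5 + 1))²)² = (-136 + (5/6)²)² = (-136 + (5*(⅙))²)² = (-136 + (⅚)²)² = (-136 + 25/36)² = (-4871/36)² = 23726641/1296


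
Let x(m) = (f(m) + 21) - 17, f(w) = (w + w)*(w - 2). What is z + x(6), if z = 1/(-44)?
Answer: 2287/44 ≈ 51.977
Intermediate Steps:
f(w) = 2*w*(-2 + w) (f(w) = (2*w)*(-2 + w) = 2*w*(-2 + w))
z = -1/44 ≈ -0.022727
x(m) = 4 + 2*m*(-2 + m) (x(m) = (2*m*(-2 + m) + 21) - 17 = (21 + 2*m*(-2 + m)) - 17 = 4 + 2*m*(-2 + m))
z + x(6) = -1/44 + (4 + 2*6*(-2 + 6)) = -1/44 + (4 + 2*6*4) = -1/44 + (4 + 48) = -1/44 + 52 = 2287/44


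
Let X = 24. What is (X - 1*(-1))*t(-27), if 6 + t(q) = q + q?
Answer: -1500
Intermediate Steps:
t(q) = -6 + 2*q (t(q) = -6 + (q + q) = -6 + 2*q)
(X - 1*(-1))*t(-27) = (24 - 1*(-1))*(-6 + 2*(-27)) = (24 + 1)*(-6 - 54) = 25*(-60) = -1500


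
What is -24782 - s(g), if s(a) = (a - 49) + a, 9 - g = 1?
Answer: -24749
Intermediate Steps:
g = 8 (g = 9 - 1*1 = 9 - 1 = 8)
s(a) = -49 + 2*a (s(a) = (-49 + a) + a = -49 + 2*a)
-24782 - s(g) = -24782 - (-49 + 2*8) = -24782 - (-49 + 16) = -24782 - 1*(-33) = -24782 + 33 = -24749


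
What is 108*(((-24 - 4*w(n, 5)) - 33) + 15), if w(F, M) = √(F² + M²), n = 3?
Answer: -4536 - 432*√34 ≈ -7055.0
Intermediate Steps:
108*(((-24 - 4*w(n, 5)) - 33) + 15) = 108*(((-24 - 4*√(3² + 5²)) - 33) + 15) = 108*(((-24 - 4*√(9 + 25)) - 33) + 15) = 108*(((-24 - 4*√34) - 33) + 15) = 108*((-57 - 4*√34) + 15) = 108*(-42 - 4*√34) = -4536 - 432*√34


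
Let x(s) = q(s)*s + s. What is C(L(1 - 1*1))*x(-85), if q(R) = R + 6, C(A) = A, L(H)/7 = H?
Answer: 0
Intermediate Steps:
L(H) = 7*H
q(R) = 6 + R
x(s) = s + s*(6 + s) (x(s) = (6 + s)*s + s = s*(6 + s) + s = s + s*(6 + s))
C(L(1 - 1*1))*x(-85) = (7*(1 - 1*1))*(-85*(7 - 85)) = (7*(1 - 1))*(-85*(-78)) = (7*0)*6630 = 0*6630 = 0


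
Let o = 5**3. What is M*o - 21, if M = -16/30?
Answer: -263/3 ≈ -87.667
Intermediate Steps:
M = -8/15 (M = -16*1/30 = -8/15 ≈ -0.53333)
o = 125
M*o - 21 = -8/15*125 - 21 = -200/3 - 21 = -263/3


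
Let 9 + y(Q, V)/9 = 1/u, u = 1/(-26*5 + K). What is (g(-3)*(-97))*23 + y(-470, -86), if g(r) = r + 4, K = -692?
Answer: -9710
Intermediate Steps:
g(r) = 4 + r
u = -1/822 (u = 1/(-26*5 - 692) = 1/(-130 - 692) = 1/(-822) = -1/822 ≈ -0.0012165)
y(Q, V) = -7479 (y(Q, V) = -81 + 9/(-1/822) = -81 + 9*(-822) = -81 - 7398 = -7479)
(g(-3)*(-97))*23 + y(-470, -86) = ((4 - 3)*(-97))*23 - 7479 = (1*(-97))*23 - 7479 = -97*23 - 7479 = -2231 - 7479 = -9710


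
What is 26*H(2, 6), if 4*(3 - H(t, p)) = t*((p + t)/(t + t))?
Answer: 52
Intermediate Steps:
H(t, p) = 3 - p/8 - t/8 (H(t, p) = 3 - t*(p + t)/(t + t)/4 = 3 - t*(p + t)/((2*t))/4 = 3 - t*(p + t)*(1/(2*t))/4 = 3 - t*(p + t)/(2*t)/4 = 3 - (p/2 + t/2)/4 = 3 + (-p/8 - t/8) = 3 - p/8 - t/8)
26*H(2, 6) = 26*(3 - 1/8*6 - 1/8*2) = 26*(3 - 3/4 - 1/4) = 26*2 = 52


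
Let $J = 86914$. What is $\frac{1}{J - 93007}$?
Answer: $- \frac{1}{6093} \approx -0.00016412$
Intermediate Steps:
$\frac{1}{J - 93007} = \frac{1}{86914 - 93007} = \frac{1}{-6093} = - \frac{1}{6093}$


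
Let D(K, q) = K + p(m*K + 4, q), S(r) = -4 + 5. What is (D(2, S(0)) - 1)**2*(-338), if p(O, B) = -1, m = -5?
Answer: 0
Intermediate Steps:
S(r) = 1
D(K, q) = -1 + K (D(K, q) = K - 1 = -1 + K)
(D(2, S(0)) - 1)**2*(-338) = ((-1 + 2) - 1)**2*(-338) = (1 - 1)**2*(-338) = 0**2*(-338) = 0*(-338) = 0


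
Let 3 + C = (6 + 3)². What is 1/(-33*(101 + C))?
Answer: -1/5907 ≈ -0.00016929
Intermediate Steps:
C = 78 (C = -3 + (6 + 3)² = -3 + 9² = -3 + 81 = 78)
1/(-33*(101 + C)) = 1/(-33*(101 + 78)) = 1/(-33*179) = 1/(-5907) = -1/5907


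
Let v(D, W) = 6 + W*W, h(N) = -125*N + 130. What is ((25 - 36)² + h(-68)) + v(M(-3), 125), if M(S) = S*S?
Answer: 24382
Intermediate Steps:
h(N) = 130 - 125*N
M(S) = S²
v(D, W) = 6 + W²
((25 - 36)² + h(-68)) + v(M(-3), 125) = ((25 - 36)² + (130 - 125*(-68))) + (6 + 125²) = ((-11)² + (130 + 8500)) + (6 + 15625) = (121 + 8630) + 15631 = 8751 + 15631 = 24382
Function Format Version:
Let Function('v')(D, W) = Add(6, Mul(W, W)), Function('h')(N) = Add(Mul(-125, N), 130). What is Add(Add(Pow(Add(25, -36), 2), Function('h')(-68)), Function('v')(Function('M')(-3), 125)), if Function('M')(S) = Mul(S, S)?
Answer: 24382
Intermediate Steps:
Function('h')(N) = Add(130, Mul(-125, N))
Function('M')(S) = Pow(S, 2)
Function('v')(D, W) = Add(6, Pow(W, 2))
Add(Add(Pow(Add(25, -36), 2), Function('h')(-68)), Function('v')(Function('M')(-3), 125)) = Add(Add(Pow(Add(25, -36), 2), Add(130, Mul(-125, -68))), Add(6, Pow(125, 2))) = Add(Add(Pow(-11, 2), Add(130, 8500)), Add(6, 15625)) = Add(Add(121, 8630), 15631) = Add(8751, 15631) = 24382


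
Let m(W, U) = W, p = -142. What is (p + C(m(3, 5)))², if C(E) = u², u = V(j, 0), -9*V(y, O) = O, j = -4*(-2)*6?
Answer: 20164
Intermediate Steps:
j = 48 (j = 8*6 = 48)
V(y, O) = -O/9
u = 0 (u = -⅑*0 = 0)
C(E) = 0 (C(E) = 0² = 0)
(p + C(m(3, 5)))² = (-142 + 0)² = (-142)² = 20164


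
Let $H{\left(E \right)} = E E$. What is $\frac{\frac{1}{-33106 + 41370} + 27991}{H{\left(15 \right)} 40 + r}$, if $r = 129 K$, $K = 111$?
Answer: $\frac{77105875}{64236072} \approx 1.2004$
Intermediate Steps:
$H{\left(E \right)} = E^{2}$
$r = 14319$ ($r = 129 \cdot 111 = 14319$)
$\frac{\frac{1}{-33106 + 41370} + 27991}{H{\left(15 \right)} 40 + r} = \frac{\frac{1}{-33106 + 41370} + 27991}{15^{2} \cdot 40 + 14319} = \frac{\frac{1}{8264} + 27991}{225 \cdot 40 + 14319} = \frac{\frac{1}{8264} + 27991}{9000 + 14319} = \frac{231317625}{8264 \cdot 23319} = \frac{231317625}{8264} \cdot \frac{1}{23319} = \frac{77105875}{64236072}$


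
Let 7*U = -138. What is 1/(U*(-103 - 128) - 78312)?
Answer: -1/73758 ≈ -1.3558e-5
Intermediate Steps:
U = -138/7 (U = (⅐)*(-138) = -138/7 ≈ -19.714)
1/(U*(-103 - 128) - 78312) = 1/(-138*(-103 - 128)/7 - 78312) = 1/(-138/7*(-231) - 78312) = 1/(4554 - 78312) = 1/(-73758) = -1/73758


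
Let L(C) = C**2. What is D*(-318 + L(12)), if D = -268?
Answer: 46632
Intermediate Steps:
D*(-318 + L(12)) = -268*(-318 + 12**2) = -268*(-318 + 144) = -268*(-174) = 46632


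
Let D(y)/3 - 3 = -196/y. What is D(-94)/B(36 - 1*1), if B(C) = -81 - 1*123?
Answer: -239/3196 ≈ -0.074781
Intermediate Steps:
B(C) = -204 (B(C) = -81 - 123 = -204)
D(y) = 9 - 588/y (D(y) = 9 + 3*(-196/y) = 9 - 588/y)
D(-94)/B(36 - 1*1) = (9 - 588/(-94))/(-204) = (9 - 588*(-1/94))*(-1/204) = (9 + 294/47)*(-1/204) = (717/47)*(-1/204) = -239/3196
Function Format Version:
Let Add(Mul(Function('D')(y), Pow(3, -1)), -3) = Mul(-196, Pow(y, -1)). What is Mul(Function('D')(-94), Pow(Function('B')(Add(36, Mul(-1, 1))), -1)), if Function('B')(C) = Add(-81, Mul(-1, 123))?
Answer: Rational(-239, 3196) ≈ -0.074781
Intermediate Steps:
Function('B')(C) = -204 (Function('B')(C) = Add(-81, -123) = -204)
Function('D')(y) = Add(9, Mul(-588, Pow(y, -1))) (Function('D')(y) = Add(9, Mul(3, Mul(-196, Pow(y, -1)))) = Add(9, Mul(-588, Pow(y, -1))))
Mul(Function('D')(-94), Pow(Function('B')(Add(36, Mul(-1, 1))), -1)) = Mul(Add(9, Mul(-588, Pow(-94, -1))), Pow(-204, -1)) = Mul(Add(9, Mul(-588, Rational(-1, 94))), Rational(-1, 204)) = Mul(Add(9, Rational(294, 47)), Rational(-1, 204)) = Mul(Rational(717, 47), Rational(-1, 204)) = Rational(-239, 3196)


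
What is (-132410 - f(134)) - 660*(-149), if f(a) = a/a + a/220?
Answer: -3747877/110 ≈ -34072.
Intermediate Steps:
f(a) = 1 + a/220 (f(a) = 1 + a*(1/220) = 1 + a/220)
(-132410 - f(134)) - 660*(-149) = (-132410 - (1 + (1/220)*134)) - 660*(-149) = (-132410 - (1 + 67/110)) + 98340 = (-132410 - 1*177/110) + 98340 = (-132410 - 177/110) + 98340 = -14565277/110 + 98340 = -3747877/110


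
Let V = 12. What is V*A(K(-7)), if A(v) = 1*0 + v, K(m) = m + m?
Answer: -168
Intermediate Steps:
K(m) = 2*m
A(v) = v (A(v) = 0 + v = v)
V*A(K(-7)) = 12*(2*(-7)) = 12*(-14) = -168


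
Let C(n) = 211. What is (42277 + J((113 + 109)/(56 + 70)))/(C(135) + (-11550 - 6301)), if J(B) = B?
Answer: -443927/185220 ≈ -2.3968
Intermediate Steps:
(42277 + J((113 + 109)/(56 + 70)))/(C(135) + (-11550 - 6301)) = (42277 + (113 + 109)/(56 + 70))/(211 + (-11550 - 6301)) = (42277 + 222/126)/(211 - 17851) = (42277 + 222*(1/126))/(-17640) = (42277 + 37/21)*(-1/17640) = (887854/21)*(-1/17640) = -443927/185220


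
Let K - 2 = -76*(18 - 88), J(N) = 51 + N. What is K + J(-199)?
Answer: 5174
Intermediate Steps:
K = 5322 (K = 2 - 76*(18 - 88) = 2 - 76*(-70) = 2 + 5320 = 5322)
K + J(-199) = 5322 + (51 - 199) = 5322 - 148 = 5174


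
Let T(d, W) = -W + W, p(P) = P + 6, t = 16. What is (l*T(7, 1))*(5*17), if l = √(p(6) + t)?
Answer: 0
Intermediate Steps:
p(P) = 6 + P
T(d, W) = 0
l = 2*√7 (l = √((6 + 6) + 16) = √(12 + 16) = √28 = 2*√7 ≈ 5.2915)
(l*T(7, 1))*(5*17) = ((2*√7)*0)*(5*17) = 0*85 = 0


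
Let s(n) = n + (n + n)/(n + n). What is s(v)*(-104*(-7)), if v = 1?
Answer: 1456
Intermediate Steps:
s(n) = 1 + n (s(n) = n + (2*n)/((2*n)) = n + (2*n)*(1/(2*n)) = n + 1 = 1 + n)
s(v)*(-104*(-7)) = (1 + 1)*(-104*(-7)) = 2*728 = 1456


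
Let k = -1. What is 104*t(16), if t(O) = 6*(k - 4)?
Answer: -3120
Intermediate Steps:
t(O) = -30 (t(O) = 6*(-1 - 4) = 6*(-5) = -30)
104*t(16) = 104*(-30) = -3120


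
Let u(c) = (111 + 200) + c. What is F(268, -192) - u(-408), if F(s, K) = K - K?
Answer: 97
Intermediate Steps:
F(s, K) = 0
u(c) = 311 + c
F(268, -192) - u(-408) = 0 - (311 - 408) = 0 - 1*(-97) = 0 + 97 = 97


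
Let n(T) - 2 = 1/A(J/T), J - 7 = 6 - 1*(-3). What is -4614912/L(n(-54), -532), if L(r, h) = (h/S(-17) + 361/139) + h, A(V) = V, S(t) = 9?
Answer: 5773254912/736231 ≈ 7841.6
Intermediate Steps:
J = 16 (J = 7 + (6 - 1*(-3)) = 7 + (6 + 3) = 7 + 9 = 16)
n(T) = 2 + T/16 (n(T) = 2 + 1/(16/T) = 2 + T/16)
L(r, h) = 361/139 + 10*h/9 (L(r, h) = (h/9 + 361/139) + h = (361/139 + h/9) + h = 361/139 + 10*h/9)
-4614912/L(n(-54), -532) = -4614912/(361/139 + (10/9)*(-532)) = -4614912/(361/139 - 5320/9) = -4614912/(-736231/1251) = -4614912*(-1251/736231) = 5773254912/736231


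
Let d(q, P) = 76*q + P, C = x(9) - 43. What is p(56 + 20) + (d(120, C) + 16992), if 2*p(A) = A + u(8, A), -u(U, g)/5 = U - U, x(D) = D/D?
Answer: 26108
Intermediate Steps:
x(D) = 1
C = -42 (C = 1 - 43 = -42)
u(U, g) = 0 (u(U, g) = -5*(U - U) = -5*0 = 0)
d(q, P) = P + 76*q
p(A) = A/2 (p(A) = (A + 0)/2 = A/2)
p(56 + 20) + (d(120, C) + 16992) = (56 + 20)/2 + ((-42 + 76*120) + 16992) = (1/2)*76 + ((-42 + 9120) + 16992) = 38 + (9078 + 16992) = 38 + 26070 = 26108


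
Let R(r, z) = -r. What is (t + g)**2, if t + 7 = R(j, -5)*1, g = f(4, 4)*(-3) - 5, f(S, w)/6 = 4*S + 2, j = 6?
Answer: 116964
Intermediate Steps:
f(S, w) = 12 + 24*S (f(S, w) = 6*(4*S + 2) = 6*(2 + 4*S) = 12 + 24*S)
g = -329 (g = (12 + 24*4)*(-3) - 5 = (12 + 96)*(-3) - 5 = 108*(-3) - 5 = -324 - 5 = -329)
t = -13 (t = -7 - 1*6*1 = -7 - 6*1 = -7 - 6 = -13)
(t + g)**2 = (-13 - 329)**2 = (-342)**2 = 116964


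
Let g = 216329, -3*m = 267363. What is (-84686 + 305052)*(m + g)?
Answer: 28032318128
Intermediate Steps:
m = -89121 (m = -⅓*267363 = -89121)
(-84686 + 305052)*(m + g) = (-84686 + 305052)*(-89121 + 216329) = 220366*127208 = 28032318128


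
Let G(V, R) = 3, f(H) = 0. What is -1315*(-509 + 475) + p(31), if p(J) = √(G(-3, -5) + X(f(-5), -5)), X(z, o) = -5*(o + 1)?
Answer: 44710 + √23 ≈ 44715.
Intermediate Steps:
X(z, o) = -5 - 5*o (X(z, o) = -5*(1 + o) = -5 - 5*o)
p(J) = √23 (p(J) = √(3 + (-5 - 5*(-5))) = √(3 + (-5 + 25)) = √(3 + 20) = √23)
-1315*(-509 + 475) + p(31) = -1315*(-509 + 475) + √23 = -1315*(-34) + √23 = 44710 + √23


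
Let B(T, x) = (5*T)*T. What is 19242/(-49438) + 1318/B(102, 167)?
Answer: -233952389/642941190 ≈ -0.36388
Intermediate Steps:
B(T, x) = 5*T²
19242/(-49438) + 1318/B(102, 167) = 19242/(-49438) + 1318/((5*102²)) = 19242*(-1/49438) + 1318/((5*10404)) = -9621/24719 + 1318/52020 = -9621/24719 + 1318*(1/52020) = -9621/24719 + 659/26010 = -233952389/642941190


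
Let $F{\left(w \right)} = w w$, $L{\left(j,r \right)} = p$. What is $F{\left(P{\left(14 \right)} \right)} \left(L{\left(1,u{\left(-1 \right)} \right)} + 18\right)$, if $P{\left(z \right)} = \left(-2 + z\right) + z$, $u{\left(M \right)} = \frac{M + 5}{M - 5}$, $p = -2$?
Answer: $10816$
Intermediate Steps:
$u{\left(M \right)} = \frac{5 + M}{-5 + M}$
$L{\left(j,r \right)} = -2$
$P{\left(z \right)} = -2 + 2 z$
$F{\left(w \right)} = w^{2}$
$F{\left(P{\left(14 \right)} \right)} \left(L{\left(1,u{\left(-1 \right)} \right)} + 18\right) = \left(-2 + 2 \cdot 14\right)^{2} \left(-2 + 18\right) = \left(-2 + 28\right)^{2} \cdot 16 = 26^{2} \cdot 16 = 676 \cdot 16 = 10816$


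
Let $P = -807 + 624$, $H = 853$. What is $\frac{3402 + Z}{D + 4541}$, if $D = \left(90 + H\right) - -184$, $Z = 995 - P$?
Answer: $\frac{1145}{1417} \approx 0.80805$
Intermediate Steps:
$P = -183$
$Z = 1178$ ($Z = 995 - -183 = 995 + 183 = 1178$)
$D = 1127$ ($D = \left(90 + 853\right) - -184 = 943 + 184 = 1127$)
$\frac{3402 + Z}{D + 4541} = \frac{3402 + 1178}{1127 + 4541} = \frac{4580}{5668} = 4580 \cdot \frac{1}{5668} = \frac{1145}{1417}$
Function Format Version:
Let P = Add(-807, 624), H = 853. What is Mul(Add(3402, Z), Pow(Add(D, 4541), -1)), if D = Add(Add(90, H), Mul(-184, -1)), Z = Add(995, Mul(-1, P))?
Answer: Rational(1145, 1417) ≈ 0.80805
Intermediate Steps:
P = -183
Z = 1178 (Z = Add(995, Mul(-1, -183)) = Add(995, 183) = 1178)
D = 1127 (D = Add(Add(90, 853), Mul(-184, -1)) = Add(943, 184) = 1127)
Mul(Add(3402, Z), Pow(Add(D, 4541), -1)) = Mul(Add(3402, 1178), Pow(Add(1127, 4541), -1)) = Mul(4580, Pow(5668, -1)) = Mul(4580, Rational(1, 5668)) = Rational(1145, 1417)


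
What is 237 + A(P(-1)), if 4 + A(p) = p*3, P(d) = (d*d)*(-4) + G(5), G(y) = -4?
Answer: 209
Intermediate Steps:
P(d) = -4 - 4*d² (P(d) = (d*d)*(-4) - 4 = d²*(-4) - 4 = -4*d² - 4 = -4 - 4*d²)
A(p) = -4 + 3*p (A(p) = -4 + p*3 = -4 + 3*p)
237 + A(P(-1)) = 237 + (-4 + 3*(-4 - 4*(-1)²)) = 237 + (-4 + 3*(-4 - 4*1)) = 237 + (-4 + 3*(-4 - 4)) = 237 + (-4 + 3*(-8)) = 237 + (-4 - 24) = 237 - 28 = 209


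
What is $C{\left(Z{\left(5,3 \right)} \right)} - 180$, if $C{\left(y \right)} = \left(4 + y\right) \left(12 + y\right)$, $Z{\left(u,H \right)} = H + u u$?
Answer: $1100$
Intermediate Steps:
$Z{\left(u,H \right)} = H + u^{2}$
$C{\left(Z{\left(5,3 \right)} \right)} - 180 = \left(48 + \left(3 + 5^{2}\right)^{2} + 16 \left(3 + 5^{2}\right)\right) - 180 = \left(48 + \left(3 + 25\right)^{2} + 16 \left(3 + 25\right)\right) - 180 = \left(48 + 28^{2} + 16 \cdot 28\right) - 180 = \left(48 + 784 + 448\right) - 180 = 1280 - 180 = 1100$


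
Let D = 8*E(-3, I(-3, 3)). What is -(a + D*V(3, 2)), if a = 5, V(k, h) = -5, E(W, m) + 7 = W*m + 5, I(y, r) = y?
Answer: 275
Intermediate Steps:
E(W, m) = -2 + W*m (E(W, m) = -7 + (W*m + 5) = -7 + (5 + W*m) = -2 + W*m)
D = 56 (D = 8*(-2 - 3*(-3)) = 8*(-2 + 9) = 8*7 = 56)
-(a + D*V(3, 2)) = -(5 + 56*(-5)) = -(5 - 280) = -1*(-275) = 275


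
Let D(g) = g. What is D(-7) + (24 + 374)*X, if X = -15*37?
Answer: -220897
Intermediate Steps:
X = -555
D(-7) + (24 + 374)*X = -7 + (24 + 374)*(-555) = -7 + 398*(-555) = -7 - 220890 = -220897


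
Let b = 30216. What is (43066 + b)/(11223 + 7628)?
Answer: 73282/18851 ≈ 3.8874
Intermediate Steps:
(43066 + b)/(11223 + 7628) = (43066 + 30216)/(11223 + 7628) = 73282/18851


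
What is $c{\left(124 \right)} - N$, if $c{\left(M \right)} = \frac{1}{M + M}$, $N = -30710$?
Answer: $\frac{7616081}{248} \approx 30710.0$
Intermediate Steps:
$c{\left(M \right)} = \frac{1}{2 M}$
$c{\left(124 \right)} - N = \frac{1}{2 \cdot 124} - -30710 = \frac{1}{2} \cdot \frac{1}{124} + 30710 = \frac{1}{248} + 30710 = \frac{7616081}{248}$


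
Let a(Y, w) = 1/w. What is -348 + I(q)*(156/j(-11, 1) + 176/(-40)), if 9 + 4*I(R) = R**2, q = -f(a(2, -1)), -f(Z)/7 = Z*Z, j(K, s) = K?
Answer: -5872/11 ≈ -533.82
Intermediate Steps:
f(Z) = -7*Z**2 (f(Z) = -7*Z*Z = -7*Z**2)
q = 7 (q = -(-7)*(1/(-1))**2 = -(-7)*(-1)**2 = -(-7) = -1*(-7) = 7)
I(R) = -9/4 + R**2/4
-348 + I(q)*(156/j(-11, 1) + 176/(-40)) = -348 + (-9/4 + (1/4)*7**2)*(156/(-11) + 176/(-40)) = -348 + (-9/4 + (1/4)*49)*(156*(-1/11) + 176*(-1/40)) = -348 + (-9/4 + 49/4)*(-156/11 - 22/5) = -348 + 10*(-1022/55) = -348 - 2044/11 = -5872/11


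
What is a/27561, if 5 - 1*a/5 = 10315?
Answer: -51550/27561 ≈ -1.8704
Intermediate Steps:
a = -51550 (a = 25 - 5*10315 = 25 - 51575 = -51550)
a/27561 = -51550/27561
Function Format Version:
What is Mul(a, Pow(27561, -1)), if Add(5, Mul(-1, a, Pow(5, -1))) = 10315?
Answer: Rational(-51550, 27561) ≈ -1.8704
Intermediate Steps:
a = -51550 (a = Add(25, Mul(-5, 10315)) = Add(25, -51575) = -51550)
Mul(a, Pow(27561, -1)) = Mul(-51550, Pow(27561, -1)) = Mul(-51550, Rational(1, 27561)) = Rational(-51550, 27561)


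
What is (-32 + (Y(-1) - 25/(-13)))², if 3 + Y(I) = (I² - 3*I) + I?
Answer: 152881/169 ≈ 904.62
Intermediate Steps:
Y(I) = -3 + I² - 2*I (Y(I) = -3 + ((I² - 3*I) + I) = -3 + (I² - 2*I) = -3 + I² - 2*I)
(-32 + (Y(-1) - 25/(-13)))² = (-32 + ((-3 + (-1)² - 2*(-1)) - 25/(-13)))² = (-32 + ((-3 + 1 + 2) - 25*(-1)/13))² = (-32 + (0 - 1*(-25/13)))² = (-32 + (0 + 25/13))² = (-32 + 25/13)² = (-391/13)² = 152881/169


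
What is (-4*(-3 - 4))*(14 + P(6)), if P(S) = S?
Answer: 560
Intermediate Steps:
(-4*(-3 - 4))*(14 + P(6)) = (-4*(-3 - 4))*(14 + 6) = -4*(-7)*20 = 28*20 = 560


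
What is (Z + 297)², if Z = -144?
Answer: 23409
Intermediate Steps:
(Z + 297)² = (-144 + 297)² = 153² = 23409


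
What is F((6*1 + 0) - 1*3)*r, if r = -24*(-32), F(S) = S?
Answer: 2304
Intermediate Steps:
r = 768
F((6*1 + 0) - 1*3)*r = ((6*1 + 0) - 1*3)*768 = ((6 + 0) - 3)*768 = (6 - 3)*768 = 3*768 = 2304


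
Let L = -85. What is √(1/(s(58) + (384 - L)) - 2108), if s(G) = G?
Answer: 9*I*√7227805/527 ≈ 45.913*I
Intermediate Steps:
√(1/(s(58) + (384 - L)) - 2108) = √(1/(58 + (384 - 1*(-85))) - 2108) = √(1/(58 + (384 + 85)) - 2108) = √(1/(58 + 469) - 2108) = √(1/527 - 2108) = √(-1110915/527) = 9*I*√7227805/527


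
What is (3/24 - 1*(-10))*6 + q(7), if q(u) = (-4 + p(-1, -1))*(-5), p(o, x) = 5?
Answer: 223/4 ≈ 55.750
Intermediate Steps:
q(u) = -5 (q(u) = (-4 + 5)*(-5) = 1*(-5) = -5)
(3/24 - 1*(-10))*6 + q(7) = (3/24 - 1*(-10))*6 - 5 = (3*(1/24) + 10)*6 - 5 = (1/8 + 10)*6 - 5 = (81/8)*6 - 5 = 243/4 - 5 = 223/4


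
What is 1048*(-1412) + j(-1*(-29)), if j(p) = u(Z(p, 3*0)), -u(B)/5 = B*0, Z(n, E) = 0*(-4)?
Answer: -1479776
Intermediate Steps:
Z(n, E) = 0
u(B) = 0 (u(B) = -5*B*0 = -5*0 = 0)
j(p) = 0
1048*(-1412) + j(-1*(-29)) = 1048*(-1412) + 0 = -1479776 + 0 = -1479776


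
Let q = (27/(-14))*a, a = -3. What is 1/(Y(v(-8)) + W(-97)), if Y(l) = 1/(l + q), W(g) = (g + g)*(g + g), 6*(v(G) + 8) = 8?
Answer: 37/1392490 ≈ 2.6571e-5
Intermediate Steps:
v(G) = -20/3 (v(G) = -8 + (⅙)*8 = -8 + 4/3 = -20/3)
W(g) = 4*g² (W(g) = (2*g)*(2*g) = 4*g²)
q = 81/14 (q = (27/(-14))*(-3) = (27*(-1/14))*(-3) = -27/14*(-3) = 81/14 ≈ 5.7857)
Y(l) = 1/(81/14 + l) (Y(l) = 1/(l + 81/14) = 1/(81/14 + l))
1/(Y(v(-8)) + W(-97)) = 1/(14/(81 + 14*(-20/3)) + 4*(-97)²) = 1/(14/(81 - 280/3) + 4*9409) = 1/(14/(-37/3) + 37636) = 1/(14*(-3/37) + 37636) = 1/(-42/37 + 37636) = 1/(1392490/37) = 37/1392490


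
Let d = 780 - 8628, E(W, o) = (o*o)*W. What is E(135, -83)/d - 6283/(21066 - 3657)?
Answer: -1804437791/15180648 ≈ -118.86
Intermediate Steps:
E(W, o) = W*o² (E(W, o) = o²*W = W*o²)
d = -7848
E(135, -83)/d - 6283/(21066 - 3657) = (135*(-83)²)/(-7848) - 6283/(21066 - 3657) = (135*6889)*(-1/7848) - 6283/17409 = 930015*(-1/7848) - 6283*1/17409 = -103335/872 - 6283/17409 = -1804437791/15180648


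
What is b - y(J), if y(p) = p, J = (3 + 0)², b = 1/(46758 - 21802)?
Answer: -224603/24956 ≈ -9.0000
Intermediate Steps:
b = 1/24956 ≈ 4.0071e-5
J = 9 (J = 3² = 9)
b - y(J) = 1/24956 - 1*9 = 1/24956 - 9 = -224603/24956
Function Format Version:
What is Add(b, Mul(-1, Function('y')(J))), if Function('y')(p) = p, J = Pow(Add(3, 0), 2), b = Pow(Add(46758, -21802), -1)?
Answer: Rational(-224603, 24956) ≈ -9.0000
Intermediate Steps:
b = Rational(1, 24956) (b = Pow(24956, -1) = Rational(1, 24956) ≈ 4.0071e-5)
J = 9 (J = Pow(3, 2) = 9)
Add(b, Mul(-1, Function('y')(J))) = Add(Rational(1, 24956), Mul(-1, 9)) = Add(Rational(1, 24956), -9) = Rational(-224603, 24956)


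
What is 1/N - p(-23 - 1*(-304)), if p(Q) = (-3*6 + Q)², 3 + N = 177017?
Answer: -12243881365/177014 ≈ -69169.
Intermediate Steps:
N = 177014 (N = -3 + 177017 = 177014)
p(Q) = (-18 + Q)²
1/N - p(-23 - 1*(-304)) = 1/177014 - (-18 + (-23 - 1*(-304)))² = 1/177014 - (-18 + (-23 + 304))² = 1/177014 - (-18 + 281)² = 1/177014 - 1*263² = 1/177014 - 1*69169 = 1/177014 - 69169 = -12243881365/177014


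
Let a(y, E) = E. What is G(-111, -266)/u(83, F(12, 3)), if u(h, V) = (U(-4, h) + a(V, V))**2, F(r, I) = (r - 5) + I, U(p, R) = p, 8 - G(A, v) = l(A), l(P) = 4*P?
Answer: 113/9 ≈ 12.556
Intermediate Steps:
G(A, v) = 8 - 4*A
F(r, I) = -5 + I + r (F(r, I) = (-5 + r) + I = -5 + I + r)
u(h, V) = (-4 + V)**2
G(-111, -266)/u(83, F(12, 3)) = (8 - 4*(-111))/((-4 + (-5 + 3 + 12))**2) = (8 + 444)/((-4 + 10)**2) = 452/(6**2) = 452/36 = 452*(1/36) = 113/9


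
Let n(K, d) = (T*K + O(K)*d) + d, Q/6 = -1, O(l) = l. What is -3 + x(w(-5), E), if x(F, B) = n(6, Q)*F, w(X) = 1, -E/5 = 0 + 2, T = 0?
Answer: -45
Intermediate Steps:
Q = -6 (Q = 6*(-1) = -6)
E = -10 (E = -5*(0 + 2) = -5*2 = -10)
n(K, d) = d + K*d (n(K, d) = (0*K + K*d) + d = (0 + K*d) + d = K*d + d = d + K*d)
x(F, B) = -42*F (x(F, B) = (-6*(1 + 6))*F = (-6*7)*F = -42*F)
-3 + x(w(-5), E) = -3 - 42*1 = -3 - 42 = -45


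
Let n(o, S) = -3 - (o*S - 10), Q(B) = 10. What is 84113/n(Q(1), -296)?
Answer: 84113/2967 ≈ 28.350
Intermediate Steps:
n(o, S) = 7 - S*o (n(o, S) = -3 - (S*o - 10) = -3 - (-10 + S*o) = -3 + (10 - S*o) = 7 - S*o)
84113/n(Q(1), -296) = 84113/(7 - 1*(-296)*10) = 84113/(7 + 2960) = 84113/2967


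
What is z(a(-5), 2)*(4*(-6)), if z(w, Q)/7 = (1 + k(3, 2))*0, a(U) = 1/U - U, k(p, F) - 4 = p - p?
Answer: 0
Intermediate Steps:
k(p, F) = 4 (k(p, F) = 4 + (p - p) = 4 + 0 = 4)
z(w, Q) = 0 (z(w, Q) = 7*((1 + 4)*0) = 7*(5*0) = 7*0 = 0)
z(a(-5), 2)*(4*(-6)) = 0*(4*(-6)) = 0*(-24) = 0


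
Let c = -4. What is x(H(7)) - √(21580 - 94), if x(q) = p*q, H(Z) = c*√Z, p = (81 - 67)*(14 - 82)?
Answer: -√21486 + 3808*√7 ≈ 9928.4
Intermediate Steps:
p = -952 (p = 14*(-68) = -952)
H(Z) = -4*√Z
x(q) = -952*q
x(H(7)) - √(21580 - 94) = -(-3808)*√7 - √(21580 - 94) = 3808*√7 - √21486 = -√21486 + 3808*√7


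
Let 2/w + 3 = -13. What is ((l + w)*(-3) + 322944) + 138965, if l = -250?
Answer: 3701275/8 ≈ 4.6266e+5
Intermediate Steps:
w = -⅛ (w = 2/(-3 - 13) = 2/(-16) = 2*(-1/16) = -⅛ ≈ -0.12500)
((l + w)*(-3) + 322944) + 138965 = ((-250 - ⅛)*(-3) + 322944) + 138965 = (-2001/8*(-3) + 322944) + 138965 = (6003/8 + 322944) + 138965 = 2589555/8 + 138965 = 3701275/8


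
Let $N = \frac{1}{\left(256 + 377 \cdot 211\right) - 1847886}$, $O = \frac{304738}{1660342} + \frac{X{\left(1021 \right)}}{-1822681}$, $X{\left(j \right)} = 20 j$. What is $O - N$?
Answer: $\frac{461060962261226378}{2675351644504769433} \approx 0.17234$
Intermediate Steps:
$O = \frac{260767989469}{1513136908451}$ ($O = \frac{304738}{1660342} + \frac{20 \cdot 1021}{-1822681} = 304738 \cdot \frac{1}{1660342} + 20420 \left(- \frac{1}{1822681}\right) = \frac{152369}{830171} - \frac{20420}{1822681} = \frac{260767989469}{1513136908451} \approx 0.17234$)
$N = - \frac{1}{1768083}$ ($N = \frac{1}{\left(256 + 79547\right) - 1847886} = \frac{1}{79803 - 1847886} = \frac{1}{-1768083} = - \frac{1}{1768083} \approx -5.6558 \cdot 10^{-7}$)
$O - N = \frac{260767989469}{1513136908451} - - \frac{1}{1768083} = \frac{260767989469}{1513136908451} + \frac{1}{1768083} = \frac{461060962261226378}{2675351644504769433}$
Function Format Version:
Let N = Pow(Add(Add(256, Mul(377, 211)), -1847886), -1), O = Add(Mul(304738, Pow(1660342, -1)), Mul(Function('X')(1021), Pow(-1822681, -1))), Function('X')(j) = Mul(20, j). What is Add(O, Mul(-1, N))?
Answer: Rational(461060962261226378, 2675351644504769433) ≈ 0.17234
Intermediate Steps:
O = Rational(260767989469, 1513136908451) (O = Add(Mul(304738, Pow(1660342, -1)), Mul(Mul(20, 1021), Pow(-1822681, -1))) = Add(Mul(304738, Rational(1, 1660342)), Mul(20420, Rational(-1, 1822681))) = Add(Rational(152369, 830171), Rational(-20420, 1822681)) = Rational(260767989469, 1513136908451) ≈ 0.17234)
N = Rational(-1, 1768083) (N = Pow(Add(Add(256, 79547), -1847886), -1) = Pow(Add(79803, -1847886), -1) = Pow(-1768083, -1) = Rational(-1, 1768083) ≈ -5.6558e-7)
Add(O, Mul(-1, N)) = Add(Rational(260767989469, 1513136908451), Mul(-1, Rational(-1, 1768083))) = Add(Rational(260767989469, 1513136908451), Rational(1, 1768083)) = Rational(461060962261226378, 2675351644504769433)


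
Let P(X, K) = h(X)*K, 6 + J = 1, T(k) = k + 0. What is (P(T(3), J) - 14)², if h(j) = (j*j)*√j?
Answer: 6271 + 1260*√3 ≈ 8453.4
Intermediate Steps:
h(j) = j^(5/2) (h(j) = j²*√j = j^(5/2))
T(k) = k
J = -5 (J = -6 + 1 = -5)
P(X, K) = K*X^(5/2) (P(X, K) = X^(5/2)*K = K*X^(5/2))
(P(T(3), J) - 14)² = (-45*√3 - 14)² = (-14 - 45*√3)²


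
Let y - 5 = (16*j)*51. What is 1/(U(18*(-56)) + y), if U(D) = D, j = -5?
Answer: -1/5083 ≈ -0.00019673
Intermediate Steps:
y = -4075 (y = 5 + (16*(-5))*51 = 5 - 80*51 = 5 - 4080 = -4075)
1/(U(18*(-56)) + y) = 1/(18*(-56) - 4075) = 1/(-1008 - 4075) = 1/(-5083) = -1/5083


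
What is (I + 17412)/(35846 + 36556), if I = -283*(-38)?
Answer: 14083/36201 ≈ 0.38902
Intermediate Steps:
I = 10754
(I + 17412)/(35846 + 36556) = (10754 + 17412)/(35846 + 36556) = 28166/72402 = 28166*(1/72402) = 14083/36201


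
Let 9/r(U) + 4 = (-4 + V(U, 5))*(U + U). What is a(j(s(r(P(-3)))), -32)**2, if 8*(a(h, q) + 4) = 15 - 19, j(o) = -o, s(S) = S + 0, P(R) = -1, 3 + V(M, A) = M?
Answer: 81/4 ≈ 20.250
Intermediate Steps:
V(M, A) = -3 + M
r(U) = 9/(-4 + 2*U*(-7 + U)) (r(U) = 9/(-4 + (-4 + (-3 + U))*(U + U)) = 9/(-4 + (-7 + U)*(2*U)) = 9/(-4 + 2*U*(-7 + U)))
s(S) = S
a(h, q) = -9/2 (a(h, q) = -4 + (15 - 19)/8 = -4 + (1/8)*(-4) = -4 - 1/2 = -9/2)
a(j(s(r(P(-3)))), -32)**2 = (-9/2)**2 = 81/4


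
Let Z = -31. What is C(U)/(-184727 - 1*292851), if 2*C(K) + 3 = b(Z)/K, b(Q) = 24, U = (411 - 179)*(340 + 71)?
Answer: 5959/1897417394 ≈ 3.1406e-6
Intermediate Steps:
U = 95352 (U = 232*411 = 95352)
C(K) = -3/2 + 12/K (C(K) = -3/2 + (24/K)/2 = -3/2 + 12/K)
C(U)/(-184727 - 1*292851) = (-3/2 + 12/95352)/(-184727 - 1*292851) = (-3/2 + 12*(1/95352))/(-184727 - 292851) = (-3/2 + 1/7946)/(-477578) = -5959/3973*(-1/477578) = 5959/1897417394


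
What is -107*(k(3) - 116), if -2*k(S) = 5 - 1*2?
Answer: 25145/2 ≈ 12573.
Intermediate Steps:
k(S) = -3/2 (k(S) = -(5 - 1*2)/2 = -(5 - 2)/2 = -½*3 = -3/2)
-107*(k(3) - 116) = -107*(-3/2 - 116) = -107*(-235/2) = 25145/2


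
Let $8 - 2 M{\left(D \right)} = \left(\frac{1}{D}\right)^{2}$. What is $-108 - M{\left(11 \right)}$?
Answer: $- \frac{27103}{242} \approx -112.0$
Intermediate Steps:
$M{\left(D \right)} = 4 - \frac{1}{2 D^{2}}$ ($M{\left(D \right)} = 4 - \frac{\left(\frac{1}{D}\right)^{2}}{2} = 4 - \frac{1}{2 D^{2}}$)
$-108 - M{\left(11 \right)} = -108 - \left(4 - \frac{1}{2 \cdot 121}\right) = -108 - \left(4 - \frac{1}{242}\right) = -108 - \frac{967}{242} = - \frac{27103}{242}$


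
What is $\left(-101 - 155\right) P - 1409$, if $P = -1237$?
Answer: $315263$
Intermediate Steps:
$\left(-101 - 155\right) P - 1409 = \left(-101 - 155\right) \left(-1237\right) - 1409 = \left(-256\right) \left(-1237\right) - 1409 = 316672 - 1409 = 315263$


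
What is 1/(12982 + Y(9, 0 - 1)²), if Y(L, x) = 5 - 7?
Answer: 1/12986 ≈ 7.7006e-5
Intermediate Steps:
Y(L, x) = -2
1/(12982 + Y(9, 0 - 1)²) = 1/(12982 + (-2)²) = 1/(12982 + 4) = 1/12986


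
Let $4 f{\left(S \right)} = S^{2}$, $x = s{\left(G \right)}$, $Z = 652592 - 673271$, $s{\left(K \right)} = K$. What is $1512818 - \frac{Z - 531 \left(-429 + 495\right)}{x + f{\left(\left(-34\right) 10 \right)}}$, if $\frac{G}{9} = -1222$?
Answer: $\frac{27082523561}{17902} \approx 1.5128 \cdot 10^{6}$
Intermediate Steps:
$G = -10998$ ($G = 9 \left(-1222\right) = -10998$)
$Z = -20679$
$x = -10998$
$f{\left(S \right)} = \frac{S^{2}}{4}$
$1512818 - \frac{Z - 531 \left(-429 + 495\right)}{x + f{\left(\left(-34\right) 10 \right)}} = 1512818 - \frac{-20679 - 531 \left(-429 + 495\right)}{-10998 + \frac{\left(\left(-34\right) 10\right)^{2}}{4}} = 1512818 - \frac{-20679 - 35046}{-10998 + \frac{\left(-340\right)^{2}}{4}} = 1512818 - \frac{-20679 - 35046}{-10998 + \frac{1}{4} \cdot 115600} = 1512818 - - \frac{55725}{-10998 + 28900} = 1512818 - - \frac{55725}{17902} = 1512818 + \frac{55725}{17902} = \frac{27082523561}{17902}$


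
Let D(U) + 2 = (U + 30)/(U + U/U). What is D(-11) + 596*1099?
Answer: 6550001/10 ≈ 6.5500e+5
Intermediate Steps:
D(U) = -2 + (30 + U)/(1 + U) (D(U) = -2 + (U + 30)/(U + U/U) = -2 + (30 + U)/(U + 1) = -2 + (30 + U)/(1 + U))
D(-11) + 596*1099 = (28 - 1*(-11))/(1 - 11) + 596*1099 = (28 + 11)/(-10) + 655004 = -⅒*39 + 655004 = -39/10 + 655004 = 6550001/10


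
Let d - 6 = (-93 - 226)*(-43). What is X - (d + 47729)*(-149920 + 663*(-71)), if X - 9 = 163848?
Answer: 12105777693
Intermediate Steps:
d = 13723 (d = 6 + (-93 - 226)*(-43) = 6 - 319*(-43) = 6 + 13717 = 13723)
X = 163857 (X = 9 + 163848 = 163857)
X - (d + 47729)*(-149920 + 663*(-71)) = 163857 - (13723 + 47729)*(-149920 + 663*(-71)) = 163857 - 61452*(-149920 - 47073) = 163857 - 61452*(-196993) = 163857 - 1*(-12105613836) = 163857 + 12105613836 = 12105777693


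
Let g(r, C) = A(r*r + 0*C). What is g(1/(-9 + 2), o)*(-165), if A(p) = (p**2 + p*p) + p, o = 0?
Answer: -8415/2401 ≈ -3.5048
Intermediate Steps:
A(p) = p + 2*p**2 (A(p) = (p**2 + p**2) + p = 2*p**2 + p = p + 2*p**2)
g(r, C) = r**2*(1 + 2*r**2) (g(r, C) = (r*r + 0*C)*(1 + 2*(r*r + 0*C)) = (r**2 + 0)*(1 + 2*(r**2 + 0)) = r**2*(1 + 2*r**2))
g(1/(-9 + 2), o)*(-165) = ((1/(-9 + 2))**2 + 2*(1/(-9 + 2))**4)*(-165) = ((1/(-7))**2 + 2*(1/(-7))**4)*(-165) = ((-1/7)**2 + 2*(-1/7)**4)*(-165) = (1/49 + 2*(1/2401))*(-165) = (1/49 + 2/2401)*(-165) = (51/2401)*(-165) = -8415/2401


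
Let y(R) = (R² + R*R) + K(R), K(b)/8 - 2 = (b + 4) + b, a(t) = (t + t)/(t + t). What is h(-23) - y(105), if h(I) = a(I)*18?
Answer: -23760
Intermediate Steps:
a(t) = 1 (a(t) = (2*t)/((2*t)) = (2*t)*(1/(2*t)) = 1)
K(b) = 48 + 16*b (K(b) = 16 + 8*((b + 4) + b) = 16 + 8*((4 + b) + b) = 16 + 8*(4 + 2*b) = 16 + (32 + 16*b) = 48 + 16*b)
h(I) = 18 (h(I) = 1*18 = 18)
y(R) = 48 + 2*R² + 16*R (y(R) = (R² + R*R) + (48 + 16*R) = (R² + R²) + (48 + 16*R) = 2*R² + (48 + 16*R) = 48 + 2*R² + 16*R)
h(-23) - y(105) = 18 - (48 + 2*105² + 16*105) = 18 - (48 + 2*11025 + 1680) = 18 - (48 + 22050 + 1680) = 18 - 1*23778 = 18 - 23778 = -23760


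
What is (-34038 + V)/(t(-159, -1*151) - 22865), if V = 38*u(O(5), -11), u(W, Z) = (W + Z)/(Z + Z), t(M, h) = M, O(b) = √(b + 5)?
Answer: 34019/23024 + 19*√10/253264 ≈ 1.4778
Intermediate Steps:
O(b) = √(5 + b)
u(W, Z) = (W + Z)/(2*Z) (u(W, Z) = (W + Z)/((2*Z)) = (W + Z)*(1/(2*Z)) = (W + Z)/(2*Z))
V = 19 - 19*√10/11 (V = 38*((½)*(√(5 + 5) - 11)/(-11)) = 38*((½)*(-1/11)*(√10 - 11)) = 38*((½)*(-1/11)*(-11 + √10)) = 38*(½ - √10/22) = 19 - 19*√10/11 ≈ 13.538)
(-34038 + V)/(t(-159, -1*151) - 22865) = (-34038 + (19 - 19*√10/11))/(-159 - 22865) = (-34019 - 19*√10/11)/(-23024) = (-34019 - 19*√10/11)*(-1/23024) = 34019/23024 + 19*√10/253264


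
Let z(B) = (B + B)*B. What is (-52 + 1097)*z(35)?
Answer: 2560250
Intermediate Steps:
z(B) = 2*B² (z(B) = (2*B)*B = 2*B²)
(-52 + 1097)*z(35) = (-52 + 1097)*(2*35²) = 1045*(2*1225) = 1045*2450 = 2560250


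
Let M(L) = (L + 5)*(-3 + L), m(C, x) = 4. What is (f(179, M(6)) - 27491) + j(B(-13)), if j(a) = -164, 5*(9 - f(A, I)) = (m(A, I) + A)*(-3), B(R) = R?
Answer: -137681/5 ≈ -27536.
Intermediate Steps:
M(L) = (-3 + L)*(5 + L) (M(L) = (5 + L)*(-3 + L) = (-3 + L)*(5 + L))
f(A, I) = 57/5 + 3*A/5 (f(A, I) = 9 - (4 + A)*(-3)/5 = 9 - (-12 - 3*A)/5 = 9 + (12/5 + 3*A/5) = 57/5 + 3*A/5)
(f(179, M(6)) - 27491) + j(B(-13)) = ((57/5 + (⅗)*179) - 27491) - 164 = ((57/5 + 537/5) - 27491) - 164 = (594/5 - 27491) - 164 = -136861/5 - 164 = -137681/5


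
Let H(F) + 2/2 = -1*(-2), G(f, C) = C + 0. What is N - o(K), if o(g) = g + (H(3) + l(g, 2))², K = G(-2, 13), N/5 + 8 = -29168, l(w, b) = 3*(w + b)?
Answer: -148009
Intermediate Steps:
G(f, C) = C
l(w, b) = 3*b + 3*w (l(w, b) = 3*(b + w) = 3*b + 3*w)
H(F) = 1 (H(F) = -1 - 1*(-2) = -1 + 2 = 1)
N = -145880 (N = -40 + 5*(-29168) = -40 - 145840 = -145880)
K = 13
o(g) = g + (7 + 3*g)² (o(g) = g + (1 + (3*2 + 3*g))² = g + (1 + (6 + 3*g))² = g + (7 + 3*g)²)
N - o(K) = -145880 - (13 + (7 + 3*13)²) = -145880 - (13 + (7 + 39)²) = -145880 - (13 + 46²) = -145880 - (13 + 2116) = -145880 - 1*2129 = -145880 - 2129 = -148009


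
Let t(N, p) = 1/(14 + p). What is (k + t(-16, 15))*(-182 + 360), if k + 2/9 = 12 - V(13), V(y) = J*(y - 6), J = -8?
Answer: 3150422/261 ≈ 12071.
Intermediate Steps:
V(y) = 48 - 8*y (V(y) = -8*(y - 6) = -8*(-6 + y) = 48 - 8*y)
k = 610/9 (k = -2/9 + (12 - (48 - 8*13)) = -2/9 + (12 - (48 - 104)) = -2/9 + (12 - 1*(-56)) = -2/9 + (12 + 56) = -2/9 + 68 = 610/9 ≈ 67.778)
(k + t(-16, 15))*(-182 + 360) = (610/9 + 1/(14 + 15))*(-182 + 360) = (610/9 + 1/29)*178 = (17699/261)*178 = 3150422/261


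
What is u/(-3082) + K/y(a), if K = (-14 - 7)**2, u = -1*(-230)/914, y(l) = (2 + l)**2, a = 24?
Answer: 13501289/20698444 ≈ 0.65229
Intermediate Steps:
u = 115/457 (u = 230*(1/914) = 115/457 ≈ 0.25164)
K = 441 (K = (-21)**2 = 441)
u/(-3082) + K/y(a) = (115/457)/(-3082) + 441/((2 + 24)**2) = (115/457)*(-1/3082) + 441/(26**2) = -5/61238 + 441/676 = 13501289/20698444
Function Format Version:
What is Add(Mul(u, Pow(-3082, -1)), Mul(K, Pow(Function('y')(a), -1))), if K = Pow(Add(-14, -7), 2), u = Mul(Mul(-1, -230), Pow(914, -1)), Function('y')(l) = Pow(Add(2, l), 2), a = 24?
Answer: Rational(13501289, 20698444) ≈ 0.65229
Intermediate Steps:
u = Rational(115, 457) (u = Mul(230, Rational(1, 914)) = Rational(115, 457) ≈ 0.25164)
K = 441 (K = Pow(-21, 2) = 441)
Add(Mul(u, Pow(-3082, -1)), Mul(K, Pow(Function('y')(a), -1))) = Add(Mul(Rational(115, 457), Pow(-3082, -1)), Mul(441, Pow(Pow(Add(2, 24), 2), -1))) = Add(Mul(Rational(115, 457), Rational(-1, 3082)), Mul(441, Pow(Pow(26, 2), -1))) = Add(Rational(-5, 61238), Mul(441, Pow(676, -1))) = Add(Rational(-5, 61238), Mul(441, Rational(1, 676))) = Add(Rational(-5, 61238), Rational(441, 676)) = Rational(13501289, 20698444)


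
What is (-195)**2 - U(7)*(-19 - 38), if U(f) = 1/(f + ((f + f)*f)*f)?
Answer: 8783794/231 ≈ 38025.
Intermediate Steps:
U(f) = 1/(f + 2*f**3) (U(f) = 1/(f + ((2*f)*f)*f) = 1/(f + (2*f**2)*f) = 1/(f + 2*f**3))
(-195)**2 - U(7)*(-19 - 38) = (-195)**2 - (-19 - 38)/(7 + 2*7**3) = 38025 - (-57)/(7 + 2*343) = 38025 - (-57)/(7 + 686) = 38025 - (-57)/693 = 38025 - 1*(-19/231) = 38025 + 19/231 = 8783794/231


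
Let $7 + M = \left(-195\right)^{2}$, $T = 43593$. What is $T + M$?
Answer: $81611$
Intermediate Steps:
$M = 38018$ ($M = -7 + \left(-195\right)^{2} = -7 + 38025 = 38018$)
$T + M = 43593 + 38018 = 81611$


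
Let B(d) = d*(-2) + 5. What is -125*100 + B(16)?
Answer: -12527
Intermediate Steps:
B(d) = 5 - 2*d (B(d) = -2*d + 5 = 5 - 2*d)
-125*100 + B(16) = -125*100 + (5 - 2*16) = -12500 + (5 - 32) = -12500 - 27 = -12527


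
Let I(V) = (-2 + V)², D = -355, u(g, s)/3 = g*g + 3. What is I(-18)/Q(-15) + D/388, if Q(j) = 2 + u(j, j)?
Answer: -44165/133084 ≈ -0.33186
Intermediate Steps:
u(g, s) = 9 + 3*g² (u(g, s) = 3*(g*g + 3) = 3*(g² + 3) = 3*(3 + g²) = 9 + 3*g²)
Q(j) = 11 + 3*j² (Q(j) = 2 + (9 + 3*j²) = 11 + 3*j²)
I(-18)/Q(-15) + D/388 = (-2 - 18)²/(11 + 3*(-15)²) - 355/388 = (-20)²/(11 + 3*225) - 355*1/388 = 400/(11 + 675) - 355/388 = 400/686 - 355/388 = 400*(1/686) - 355/388 = 200/343 - 355/388 = -44165/133084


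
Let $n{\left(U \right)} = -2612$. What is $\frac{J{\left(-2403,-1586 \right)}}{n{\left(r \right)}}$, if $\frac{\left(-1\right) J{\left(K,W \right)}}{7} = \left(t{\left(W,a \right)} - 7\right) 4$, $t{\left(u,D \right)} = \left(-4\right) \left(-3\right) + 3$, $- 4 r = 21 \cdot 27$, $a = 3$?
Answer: $\frac{56}{653} \approx 0.085758$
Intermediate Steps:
$r = - \frac{567}{4}$ ($r = - \frac{21 \cdot 27}{4} = \left(- \frac{1}{4}\right) 567 = - \frac{567}{4} \approx -141.75$)
$t{\left(u,D \right)} = 15$ ($t{\left(u,D \right)} = 12 + 3 = 15$)
$J{\left(K,W \right)} = -224$ ($J{\left(K,W \right)} = - 7 \left(15 - 7\right) 4 = - 7 \cdot 8 \cdot 4 = \left(-7\right) 32 = -224$)
$\frac{J{\left(-2403,-1586 \right)}}{n{\left(r \right)}} = - \frac{224}{-2612} = \left(-224\right) \left(- \frac{1}{2612}\right) = \frac{56}{653}$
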